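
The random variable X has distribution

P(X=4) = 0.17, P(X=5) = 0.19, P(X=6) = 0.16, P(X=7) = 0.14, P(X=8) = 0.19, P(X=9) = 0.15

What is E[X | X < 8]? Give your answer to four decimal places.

5.4091

P(X < 8) = 0.17 + 0.19 + 0.16 + 0.14 = 0.66.
E[X | X < 8] = [4·0.17 + 5·0.19 + 6·0.16 + 7·0.14] / 0.66
 = 3.57 / 0.66
 = 119/22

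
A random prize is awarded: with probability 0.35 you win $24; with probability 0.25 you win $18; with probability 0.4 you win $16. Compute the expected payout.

E[payout] = 24·0.35 + 18·0.25 + 16·0.4
 = 8.4 + 4.5 + 6.4
 = 19.3

19.3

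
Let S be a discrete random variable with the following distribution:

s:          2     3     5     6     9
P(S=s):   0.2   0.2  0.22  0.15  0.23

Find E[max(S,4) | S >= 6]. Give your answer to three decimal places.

7.816

P(S >= 6) = 0.15 + 0.23 = 0.38.
E[max(S,4) | S >= 6] = [6·0.15 + 9·0.23] / 0.38
 = 2.97 / 0.38
 = 297/38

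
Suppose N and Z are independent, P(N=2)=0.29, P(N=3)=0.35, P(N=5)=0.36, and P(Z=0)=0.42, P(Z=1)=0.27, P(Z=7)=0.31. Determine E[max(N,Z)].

4.5367

E[max(N,Z)] = Σ_n Σ_z max(n,z) · P(N=n)P(Z=z)
 = 2·0.1218 + 2·0.0783 + 7·0.0899 + 3·0.147 + 3·0.0945 + 7·0.1085 + 5·0.1512 + 5·0.0972 + 7·0.1116
 = 0.2436 + 0.1566 + 0.6293 + 0.441 + 0.2835 + 0.7595 + 0.756 + 0.486 + 0.7812
 = 4.5367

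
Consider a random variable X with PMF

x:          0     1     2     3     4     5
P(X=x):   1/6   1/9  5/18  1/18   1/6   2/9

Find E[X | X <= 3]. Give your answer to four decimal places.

P(X <= 3) = 1/6 + 1/9 + 5/18 + 1/18 = 11/18.
E[X | X <= 3] = [0·1/6 + 1·1/9 + 2·5/18 + 3·1/18] / (11/18)
 = 5/6 / (11/18)
 = 15/11

1.3636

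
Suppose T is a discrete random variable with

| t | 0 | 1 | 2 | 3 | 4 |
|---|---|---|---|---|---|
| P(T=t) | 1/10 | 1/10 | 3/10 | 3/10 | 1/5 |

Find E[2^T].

7.1

E[2^T] = Σ 2^t·P(T=t)
 = 1·1/10 + 2·1/10 + 4·3/10 + 8·3/10 + 16·1/5
 = 1/10 + 1/5 + 6/5 + 12/5 + 16/5
 = 71/10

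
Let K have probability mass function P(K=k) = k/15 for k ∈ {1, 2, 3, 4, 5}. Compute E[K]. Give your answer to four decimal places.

3.6667

E[K] = Σ k·P(K=k)
 = 1·1/15 + 2·2/15 + 3·1/5 + 4·4/15 + 5·1/3
 = 1/15 + 4/15 + 3/5 + 16/15 + 5/3
 = 11/3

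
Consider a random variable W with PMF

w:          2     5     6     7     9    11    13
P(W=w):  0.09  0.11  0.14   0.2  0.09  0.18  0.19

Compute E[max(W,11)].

E[max(W,11)] = Σ max(w,11)·P(W=w)
 = 11·0.09 + 11·0.11 + 11·0.14 + 11·0.2 + 11·0.09 + 11·0.18 + 13·0.19
 = 0.99 + 1.21 + 1.54 + 2.2 + 0.99 + 1.98 + 2.47
 = 11.38

11.38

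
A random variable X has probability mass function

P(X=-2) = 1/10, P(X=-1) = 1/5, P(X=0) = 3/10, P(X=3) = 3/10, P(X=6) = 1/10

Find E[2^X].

E[2^X] = Σ 2^x·P(X=x)
 = 1/4·1/10 + 1/2·1/5 + 1·3/10 + 8·3/10 + 64·1/10
 = 1/40 + 1/10 + 3/10 + 12/5 + 32/5
 = 369/40

9.225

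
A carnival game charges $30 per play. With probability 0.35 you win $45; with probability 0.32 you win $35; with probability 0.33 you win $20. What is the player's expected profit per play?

3.55

E[payout] = 45·0.35 + 35·0.32 + 20·0.33
 = 15.75 + 11.2 + 6.6
 = 33.55
Net = 33.55 - 30 = 3.55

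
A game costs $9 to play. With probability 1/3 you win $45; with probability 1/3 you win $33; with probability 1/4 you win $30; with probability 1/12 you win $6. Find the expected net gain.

E[payout] = 45·1/3 + 33·1/3 + 30·1/4 + 6·1/12
 = 15 + 11 + 15/2 + 1/2
 = 34
Net = 34 - 9 = 25

25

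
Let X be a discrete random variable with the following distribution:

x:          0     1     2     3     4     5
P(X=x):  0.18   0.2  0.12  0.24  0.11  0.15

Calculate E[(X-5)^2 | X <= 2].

P(X <= 2) = 0.18 + 0.2 + 0.12 = 0.5.
E[(X-5)^2 | X <= 2] = [25·0.18 + 16·0.2 + 9·0.12] / 0.5
 = 8.78 / 0.5
 = 439/25

17.56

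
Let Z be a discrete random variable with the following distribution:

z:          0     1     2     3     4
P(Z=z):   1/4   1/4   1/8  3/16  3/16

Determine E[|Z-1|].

E[|Z-1|] = Σ |z-1|·P(Z=z)
 = 1·1/4 + 0·1/4 + 1·1/8 + 2·3/16 + 3·3/16
 = 1/4 + 0 + 1/8 + 3/8 + 9/16
 = 21/16

1.3125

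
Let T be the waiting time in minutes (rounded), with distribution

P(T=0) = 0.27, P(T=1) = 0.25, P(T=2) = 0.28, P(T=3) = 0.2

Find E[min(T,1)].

E[min(T,1)] = Σ min(t,1)·P(T=t)
 = 0·0.27 + 1·0.25 + 1·0.28 + 1·0.2
 = 0 + 0.25 + 0.28 + 0.2
 = 0.73

0.73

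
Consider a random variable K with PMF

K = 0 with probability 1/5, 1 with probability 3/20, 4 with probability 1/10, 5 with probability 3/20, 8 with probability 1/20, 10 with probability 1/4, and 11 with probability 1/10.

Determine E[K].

E[K] = Σ k·P(K=k)
 = 0·1/5 + 1·3/20 + 4·1/10 + 5·3/20 + 8·1/20 + 10·1/4 + 11·1/10
 = 0 + 3/20 + 2/5 + 3/4 + 2/5 + 5/2 + 11/10
 = 53/10

5.3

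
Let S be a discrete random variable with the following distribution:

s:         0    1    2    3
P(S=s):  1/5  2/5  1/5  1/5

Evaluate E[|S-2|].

E[|S-2|] = Σ |s-2|·P(S=s)
 = 2·1/5 + 1·2/5 + 0·1/5 + 1·1/5
 = 2/5 + 2/5 + 0 + 1/5
 = 1

1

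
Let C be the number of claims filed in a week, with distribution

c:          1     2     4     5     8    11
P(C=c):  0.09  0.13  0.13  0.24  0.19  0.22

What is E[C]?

6.01

E[C] = Σ c·P(C=c)
 = 1·0.09 + 2·0.13 + 4·0.13 + 5·0.24 + 8·0.19 + 11·0.22
 = 0.09 + 0.26 + 0.52 + 1.2 + 1.52 + 2.42
 = 6.01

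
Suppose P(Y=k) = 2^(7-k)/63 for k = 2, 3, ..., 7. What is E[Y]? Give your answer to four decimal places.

2.9048

E[Y] = Σ y·P(Y=y)
 = 2·32/63 + 3·16/63 + 4·8/63 + 5·4/63 + 6·2/63 + 7·1/63
 = 64/63 + 16/21 + 32/63 + 20/63 + 4/21 + 1/9
 = 61/21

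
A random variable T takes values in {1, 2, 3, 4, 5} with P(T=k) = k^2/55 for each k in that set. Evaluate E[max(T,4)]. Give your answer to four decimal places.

E[max(T,4)] = Σ max(t,4)·P(T=t)
 = 4·1/55 + 4·4/55 + 4·9/55 + 4·16/55 + 5·5/11
 = 4/55 + 16/55 + 36/55 + 64/55 + 25/11
 = 49/11

4.4545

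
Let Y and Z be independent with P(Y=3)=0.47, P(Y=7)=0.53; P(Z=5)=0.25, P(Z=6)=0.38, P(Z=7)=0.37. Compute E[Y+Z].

E[Y+Z] = Σ_y Σ_z (y+z) · P(Y=y)P(Z=z)
 = 8·0.1175 + 9·0.1786 + 10·0.1739 + 12·0.1325 + 13·0.2014 + 14·0.1961
 = 0.94 + 1.6074 + 1.739 + 1.59 + 2.6182 + 2.7454
 = 11.24

11.24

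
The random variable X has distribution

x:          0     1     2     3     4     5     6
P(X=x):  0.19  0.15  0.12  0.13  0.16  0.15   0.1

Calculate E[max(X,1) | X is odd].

3

P(X is odd) = 0.15 + 0.13 + 0.15 = 0.43.
E[max(X,1) | X is odd] = [1·0.15 + 3·0.13 + 5·0.15] / 0.43
 = 1.29 / 0.43
 = 3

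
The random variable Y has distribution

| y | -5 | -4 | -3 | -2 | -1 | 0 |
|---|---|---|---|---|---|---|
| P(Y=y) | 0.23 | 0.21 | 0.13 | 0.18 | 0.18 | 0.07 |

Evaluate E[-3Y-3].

5.76

E[-3Y-3] = Σ (-3y-3)·P(Y=y)
 = 12·0.23 + 9·0.21 + 6·0.13 + 3·0.18 + 0·0.18 + (-3)·0.07
 = 2.76 + 1.89 + 0.78 + 0.54 + 0 + (-0.21)
 = 5.76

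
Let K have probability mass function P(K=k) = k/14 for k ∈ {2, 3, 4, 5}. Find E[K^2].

16

E[K^2] = Σ k^2·P(K=k)
 = 4·1/7 + 9·3/14 + 16·2/7 + 25·5/14
 = 4/7 + 27/14 + 32/7 + 125/14
 = 16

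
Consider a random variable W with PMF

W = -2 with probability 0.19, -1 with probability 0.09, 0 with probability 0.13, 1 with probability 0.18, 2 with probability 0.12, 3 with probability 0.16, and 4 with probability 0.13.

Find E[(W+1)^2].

E[(W+1)^2] = Σ (w+1)^2·P(W=w)
 = 1·0.19 + 0·0.09 + 1·0.13 + 4·0.18 + 9·0.12 + 16·0.16 + 25·0.13
 = 0.19 + 0 + 0.13 + 0.72 + 1.08 + 2.56 + 3.25
 = 7.93

7.93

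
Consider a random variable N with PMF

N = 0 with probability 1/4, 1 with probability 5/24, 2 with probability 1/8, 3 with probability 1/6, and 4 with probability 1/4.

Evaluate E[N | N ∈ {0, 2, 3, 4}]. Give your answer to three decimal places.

P(N ∈ {0, 2, 3, 4}) = 1/4 + 1/8 + 1/6 + 1/4 = 19/24.
E[N | N ∈ {0, 2, 3, 4}] = [0·1/4 + 2·1/8 + 3·1/6 + 4·1/4] / (19/24)
 = 7/4 / (19/24)
 = 42/19

2.211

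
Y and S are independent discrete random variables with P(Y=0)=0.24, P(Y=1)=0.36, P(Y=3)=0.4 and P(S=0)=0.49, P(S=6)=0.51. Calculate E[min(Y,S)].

E[min(Y,S)] = Σ_y Σ_s min(y,s) · P(Y=y)P(S=s)
 = 0·0.1176 + 0·0.1224 + 0·0.1764 + 1·0.1836 + 0·0.196 + 3·0.204
 = 0 + 0 + 0 + 0.1836 + 0 + 0.612
 = 0.7956

0.7956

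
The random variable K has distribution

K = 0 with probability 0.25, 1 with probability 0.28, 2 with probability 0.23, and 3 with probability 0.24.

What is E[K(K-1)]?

E[K(K-1)] = Σ k(k-1)·P(K=k)
 = 0·0.25 + 0·0.28 + 2·0.23 + 6·0.24
 = 0 + 0 + 0.46 + 1.44
 = 1.9

1.9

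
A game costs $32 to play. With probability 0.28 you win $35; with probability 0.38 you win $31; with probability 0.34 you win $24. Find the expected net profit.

E[payout] = 35·0.28 + 31·0.38 + 24·0.34
 = 9.8 + 11.78 + 8.16
 = 29.74
Net = 29.74 - 32 = -2.26

-2.26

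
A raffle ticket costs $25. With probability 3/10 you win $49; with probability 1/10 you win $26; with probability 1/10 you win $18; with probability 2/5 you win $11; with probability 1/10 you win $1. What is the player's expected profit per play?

E[payout] = 49·3/10 + 26·1/10 + 18·1/10 + 11·2/5 + 1·1/10
 = 147/10 + 13/5 + 9/5 + 22/5 + 1/10
 = 118/5
Net = 118/5 - 25 = -7/5

-1.4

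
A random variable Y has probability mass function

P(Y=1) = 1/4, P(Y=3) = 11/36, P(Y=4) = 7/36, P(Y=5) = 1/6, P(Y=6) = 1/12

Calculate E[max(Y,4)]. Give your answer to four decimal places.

E[max(Y,4)] = Σ max(y,4)·P(Y=y)
 = 4·1/4 + 4·11/36 + 4·7/36 + 5·1/6 + 6·1/12
 = 1 + 11/9 + 7/9 + 5/6 + 1/2
 = 13/3

4.3333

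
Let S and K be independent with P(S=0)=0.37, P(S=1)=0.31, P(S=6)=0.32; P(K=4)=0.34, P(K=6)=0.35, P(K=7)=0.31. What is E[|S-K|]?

3.8352

E[|S-K|] = Σ_s Σ_k |s-k| · P(S=s)P(K=k)
 = 4·0.1258 + 6·0.1295 + 7·0.1147 + 3·0.1054 + 5·0.1085 + 6·0.0961 + 2·0.1088 + 0·0.112 + 1·0.0992
 = 0.5032 + 0.777 + 0.8029 + 0.3162 + 0.5425 + 0.5766 + 0.2176 + 0 + 0.0992
 = 3.8352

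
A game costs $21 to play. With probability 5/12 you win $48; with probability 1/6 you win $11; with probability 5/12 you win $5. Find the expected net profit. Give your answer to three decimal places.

2.917

E[payout] = 48·5/12 + 11·1/6 + 5·5/12
 = 20 + 11/6 + 25/12
 = 287/12
Net = 287/12 - 21 = 35/12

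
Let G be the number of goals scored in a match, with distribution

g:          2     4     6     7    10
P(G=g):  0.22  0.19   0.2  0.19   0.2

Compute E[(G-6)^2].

E[(G-6)^2] = Σ (g-6)^2·P(G=g)
 = 16·0.22 + 4·0.19 + 0·0.2 + 1·0.19 + 16·0.2
 = 3.52 + 0.76 + 0 + 0.19 + 3.2
 = 7.67

7.67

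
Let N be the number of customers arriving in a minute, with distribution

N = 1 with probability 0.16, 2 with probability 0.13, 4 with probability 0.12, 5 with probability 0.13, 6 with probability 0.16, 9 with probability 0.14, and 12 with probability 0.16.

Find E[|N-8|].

E[|N-8|] = Σ |n-8|·P(N=n)
 = 7·0.16 + 6·0.13 + 4·0.12 + 3·0.13 + 2·0.16 + 1·0.14 + 4·0.16
 = 1.12 + 0.78 + 0.48 + 0.39 + 0.32 + 0.14 + 0.64
 = 3.87

3.87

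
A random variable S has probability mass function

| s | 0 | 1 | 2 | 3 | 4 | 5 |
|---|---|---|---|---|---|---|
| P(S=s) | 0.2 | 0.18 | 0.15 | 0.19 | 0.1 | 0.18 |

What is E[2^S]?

E[2^S] = Σ 2^s·P(S=s)
 = 1·0.2 + 2·0.18 + 4·0.15 + 8·0.19 + 16·0.1 + 32·0.18
 = 0.2 + 0.36 + 0.6 + 1.52 + 1.6 + 5.76
 = 10.04

10.04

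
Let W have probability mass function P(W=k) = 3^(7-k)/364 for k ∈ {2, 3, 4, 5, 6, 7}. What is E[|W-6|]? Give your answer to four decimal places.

3.5137

E[|W-6|] = Σ |w-6|·P(W=w)
 = 4·243/364 + 3·81/364 + 2·27/364 + 1·9/364 + 0·3/364 + 1·1/364
 = 243/91 + 243/364 + 27/182 + 9/364 + 0 + 1/364
 = 1279/364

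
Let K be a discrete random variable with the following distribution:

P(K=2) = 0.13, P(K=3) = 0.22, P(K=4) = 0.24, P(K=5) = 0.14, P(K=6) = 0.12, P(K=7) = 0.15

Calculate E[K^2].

E[K^2] = Σ k^2·P(K=k)
 = 4·0.13 + 9·0.22 + 16·0.24 + 25·0.14 + 36·0.12 + 49·0.15
 = 0.52 + 1.98 + 3.84 + 3.5 + 4.32 + 7.35
 = 21.51

21.51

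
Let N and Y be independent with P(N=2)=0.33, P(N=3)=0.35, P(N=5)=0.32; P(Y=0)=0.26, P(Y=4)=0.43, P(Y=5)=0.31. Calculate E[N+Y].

E[N+Y] = Σ_n Σ_y (n+y) · P(N=n)P(Y=y)
 = 2·0.0858 + 6·0.1419 + 7·0.1023 + 3·0.091 + 7·0.1505 + 8·0.1085 + 5·0.0832 + 9·0.1376 + 10·0.0992
 = 0.1716 + 0.8514 + 0.7161 + 0.273 + 1.0535 + 0.868 + 0.416 + 1.2384 + 0.992
 = 6.58

6.58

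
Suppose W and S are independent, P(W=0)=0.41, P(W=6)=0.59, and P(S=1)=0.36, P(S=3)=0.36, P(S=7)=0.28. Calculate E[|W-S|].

E[|W-S|] = Σ_w Σ_s |w-s| · P(W=w)P(S=s)
 = 1·0.1476 + 3·0.1476 + 7·0.1148 + 5·0.2124 + 3·0.2124 + 1·0.1652
 = 0.1476 + 0.4428 + 0.8036 + 1.062 + 0.6372 + 0.1652
 = 3.2584

3.2584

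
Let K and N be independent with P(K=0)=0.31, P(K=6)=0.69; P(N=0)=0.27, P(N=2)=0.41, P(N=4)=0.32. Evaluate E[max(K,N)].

E[max(K,N)] = Σ_k Σ_n max(k,n) · P(K=k)P(N=n)
 = 0·0.0837 + 2·0.1271 + 4·0.0992 + 6·0.1863 + 6·0.2829 + 6·0.2208
 = 0 + 0.2542 + 0.3968 + 1.1178 + 1.6974 + 1.3248
 = 4.791

4.791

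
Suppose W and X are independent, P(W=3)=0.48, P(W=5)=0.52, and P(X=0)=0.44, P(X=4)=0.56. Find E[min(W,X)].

1.9712

E[min(W,X)] = Σ_w Σ_x min(w,x) · P(W=w)P(X=x)
 = 0·0.2112 + 3·0.2688 + 0·0.2288 + 4·0.2912
 = 0 + 0.8064 + 0 + 1.1648
 = 1.9712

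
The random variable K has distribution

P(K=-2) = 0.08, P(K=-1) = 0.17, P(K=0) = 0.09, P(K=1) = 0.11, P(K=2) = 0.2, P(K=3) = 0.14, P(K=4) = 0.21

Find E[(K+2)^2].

E[(K+2)^2] = Σ (k+2)^2·P(K=k)
 = 0·0.08 + 1·0.17 + 4·0.09 + 9·0.11 + 16·0.2 + 25·0.14 + 36·0.21
 = 0 + 0.17 + 0.36 + 0.99 + 3.2 + 3.5 + 7.56
 = 15.78

15.78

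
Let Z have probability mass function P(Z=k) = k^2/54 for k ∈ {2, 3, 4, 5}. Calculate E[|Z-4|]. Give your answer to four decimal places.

E[|Z-4|] = Σ |z-4|·P(Z=z)
 = 2·2/27 + 1·1/6 + 0·8/27 + 1·25/54
 = 4/27 + 1/6 + 0 + 25/54
 = 7/9

0.7778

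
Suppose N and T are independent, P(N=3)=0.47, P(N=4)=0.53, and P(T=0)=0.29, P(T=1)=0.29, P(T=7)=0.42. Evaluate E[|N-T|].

E[|N-T|] = Σ_n Σ_t |n-t| · P(N=n)P(T=t)
 = 3·0.1363 + 2·0.1363 + 4·0.1974 + 4·0.1537 + 3·0.1537 + 3·0.2226
 = 0.4089 + 0.2726 + 0.7896 + 0.6148 + 0.4611 + 0.6678
 = 3.2148

3.2148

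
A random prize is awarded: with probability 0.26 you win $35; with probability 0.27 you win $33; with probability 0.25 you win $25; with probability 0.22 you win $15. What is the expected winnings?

27.56

E[payout] = 35·0.26 + 33·0.27 + 25·0.25 + 15·0.22
 = 9.1 + 8.91 + 6.25 + 3.3
 = 27.56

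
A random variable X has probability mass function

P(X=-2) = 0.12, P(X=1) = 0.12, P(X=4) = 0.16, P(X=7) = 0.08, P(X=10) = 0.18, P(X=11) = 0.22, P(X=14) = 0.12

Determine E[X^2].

75.22

E[X^2] = Σ x^2·P(X=x)
 = 4·0.12 + 1·0.12 + 16·0.16 + 49·0.08 + 100·0.18 + 121·0.22 + 196·0.12
 = 0.48 + 0.12 + 2.56 + 3.92 + 18 + 26.62 + 23.52
 = 75.22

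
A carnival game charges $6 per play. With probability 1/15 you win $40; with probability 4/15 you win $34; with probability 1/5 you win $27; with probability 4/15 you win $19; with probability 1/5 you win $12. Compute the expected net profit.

18.6

E[payout] = 40·1/15 + 34·4/15 + 27·1/5 + 19·4/15 + 12·1/5
 = 8/3 + 136/15 + 27/5 + 76/15 + 12/5
 = 123/5
Net = 123/5 - 6 = 93/5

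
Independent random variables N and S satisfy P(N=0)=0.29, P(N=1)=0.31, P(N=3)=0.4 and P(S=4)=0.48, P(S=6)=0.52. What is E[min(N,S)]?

1.51

E[min(N,S)] = Σ_n Σ_s min(n,s) · P(N=n)P(S=s)
 = 0·0.1392 + 0·0.1508 + 1·0.1488 + 1·0.1612 + 3·0.192 + 3·0.208
 = 0 + 0 + 0.1488 + 0.1612 + 0.576 + 0.624
 = 1.51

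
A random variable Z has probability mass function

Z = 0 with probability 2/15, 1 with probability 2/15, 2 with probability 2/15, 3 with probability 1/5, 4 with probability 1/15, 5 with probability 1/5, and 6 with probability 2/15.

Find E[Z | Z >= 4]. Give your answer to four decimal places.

P(Z >= 4) = 1/15 + 1/5 + 2/15 = 2/5.
E[Z | Z >= 4] = [4·1/15 + 5·1/5 + 6·2/15] / (2/5)
 = 31/15 / (2/5)
 = 31/6

5.1667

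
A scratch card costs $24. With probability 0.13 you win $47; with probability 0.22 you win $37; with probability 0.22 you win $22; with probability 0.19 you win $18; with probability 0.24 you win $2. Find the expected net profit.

E[payout] = 47·0.13 + 37·0.22 + 22·0.22 + 18·0.19 + 2·0.24
 = 6.11 + 8.14 + 4.84 + 3.42 + 0.48
 = 22.99
Net = 22.99 - 24 = -1.01

-1.01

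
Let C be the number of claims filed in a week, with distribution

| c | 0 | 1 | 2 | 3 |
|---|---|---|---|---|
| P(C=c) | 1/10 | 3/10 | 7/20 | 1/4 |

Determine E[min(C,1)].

E[min(C,1)] = Σ min(c,1)·P(C=c)
 = 0·1/10 + 1·3/10 + 1·7/20 + 1·1/4
 = 0 + 3/10 + 7/20 + 1/4
 = 9/10

0.9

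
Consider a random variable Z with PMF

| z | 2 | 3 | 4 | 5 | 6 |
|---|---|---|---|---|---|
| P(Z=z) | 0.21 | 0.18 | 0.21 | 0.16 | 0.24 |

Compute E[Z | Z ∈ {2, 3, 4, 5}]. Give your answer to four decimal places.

3.4211

P(Z ∈ {2, 3, 4, 5}) = 0.21 + 0.18 + 0.21 + 0.16 = 0.76.
E[Z | Z ∈ {2, 3, 4, 5}] = [2·0.21 + 3·0.18 + 4·0.21 + 5·0.16] / 0.76
 = 2.6 / 0.76
 = 65/19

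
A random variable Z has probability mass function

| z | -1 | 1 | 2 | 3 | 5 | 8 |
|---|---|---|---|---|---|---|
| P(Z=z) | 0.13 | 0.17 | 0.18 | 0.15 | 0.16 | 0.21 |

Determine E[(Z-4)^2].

9.17

E[(Z-4)^2] = Σ (z-4)^2·P(Z=z)
 = 25·0.13 + 9·0.17 + 4·0.18 + 1·0.15 + 1·0.16 + 16·0.21
 = 3.25 + 1.53 + 0.72 + 0.15 + 0.16 + 3.36
 = 9.17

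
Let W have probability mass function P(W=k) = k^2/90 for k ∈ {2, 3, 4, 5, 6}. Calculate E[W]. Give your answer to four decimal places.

E[W] = Σ w·P(W=w)
 = 2·2/45 + 3·1/10 + 4·8/45 + 5·5/18 + 6·2/5
 = 4/45 + 3/10 + 32/45 + 25/18 + 12/5
 = 44/9

4.8889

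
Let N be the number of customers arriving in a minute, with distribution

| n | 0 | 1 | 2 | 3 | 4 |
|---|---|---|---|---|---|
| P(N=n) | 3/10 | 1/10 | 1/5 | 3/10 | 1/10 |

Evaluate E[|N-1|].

E[|N-1|] = Σ |n-1|·P(N=n)
 = 1·3/10 + 0·1/10 + 1·1/5 + 2·3/10 + 3·1/10
 = 3/10 + 0 + 1/5 + 3/5 + 3/10
 = 7/5

1.4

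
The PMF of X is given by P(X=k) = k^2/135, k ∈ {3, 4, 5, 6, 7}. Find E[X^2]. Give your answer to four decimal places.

34.5111

E[X^2] = Σ x^2·P(X=x)
 = 9·1/15 + 16·16/135 + 25·5/27 + 36·4/15 + 49·49/135
 = 3/5 + 256/135 + 125/27 + 48/5 + 2401/135
 = 1553/45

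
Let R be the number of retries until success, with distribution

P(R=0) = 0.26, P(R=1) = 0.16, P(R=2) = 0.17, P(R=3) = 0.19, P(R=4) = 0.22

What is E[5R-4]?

E[5R-4] = Σ (5r-4)·P(R=r)
 = (-4)·0.26 + 1·0.16 + 6·0.17 + 11·0.19 + 16·0.22
 = (-1.04) + 0.16 + 1.02 + 2.09 + 3.52
 = 5.75

5.75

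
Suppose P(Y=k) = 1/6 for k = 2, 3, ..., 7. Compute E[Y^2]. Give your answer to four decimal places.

23.1667

E[Y^2] = Σ y^2·P(Y=y)
 = 4·1/6 + 9·1/6 + 16·1/6 + 25·1/6 + 36·1/6 + 49·1/6
 = 2/3 + 3/2 + 8/3 + 25/6 + 6 + 49/6
 = 139/6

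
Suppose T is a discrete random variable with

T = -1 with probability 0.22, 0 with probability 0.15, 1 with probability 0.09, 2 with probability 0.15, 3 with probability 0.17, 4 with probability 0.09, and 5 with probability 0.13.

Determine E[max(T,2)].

E[max(T,2)] = Σ max(t,2)·P(T=t)
 = 2·0.22 + 2·0.15 + 2·0.09 + 2·0.15 + 3·0.17 + 4·0.09 + 5·0.13
 = 0.44 + 0.3 + 0.18 + 0.3 + 0.51 + 0.36 + 0.65
 = 2.74

2.74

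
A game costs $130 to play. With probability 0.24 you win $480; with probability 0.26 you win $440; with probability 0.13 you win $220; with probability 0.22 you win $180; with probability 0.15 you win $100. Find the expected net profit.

E[payout] = 480·0.24 + 440·0.26 + 220·0.13 + 180·0.22 + 100·0.15
 = 115.2 + 114.4 + 28.6 + 39.6 + 15
 = 312.8
Net = 312.8 - 130 = 182.8

182.8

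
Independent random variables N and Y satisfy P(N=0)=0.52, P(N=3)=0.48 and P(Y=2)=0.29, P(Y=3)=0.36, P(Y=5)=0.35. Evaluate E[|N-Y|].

2.2484

E[|N-Y|] = Σ_n Σ_y |n-y| · P(N=n)P(Y=y)
 = 2·0.1508 + 3·0.1872 + 5·0.182 + 1·0.1392 + 0·0.1728 + 2·0.168
 = 0.3016 + 0.5616 + 0.91 + 0.1392 + 0 + 0.336
 = 2.2484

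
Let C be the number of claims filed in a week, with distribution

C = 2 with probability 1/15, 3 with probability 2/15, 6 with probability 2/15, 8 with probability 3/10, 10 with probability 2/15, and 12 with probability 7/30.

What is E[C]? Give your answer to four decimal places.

7.8667

E[C] = Σ c·P(C=c)
 = 2·1/15 + 3·2/15 + 6·2/15 + 8·3/10 + 10·2/15 + 12·7/30
 = 2/15 + 2/5 + 4/5 + 12/5 + 4/3 + 14/5
 = 118/15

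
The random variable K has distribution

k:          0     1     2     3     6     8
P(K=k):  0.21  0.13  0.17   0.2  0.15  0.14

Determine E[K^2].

E[K^2] = Σ k^2·P(K=k)
 = 0·0.21 + 1·0.13 + 4·0.17 + 9·0.2 + 36·0.15 + 64·0.14
 = 0 + 0.13 + 0.68 + 1.8 + 5.4 + 8.96
 = 16.97

16.97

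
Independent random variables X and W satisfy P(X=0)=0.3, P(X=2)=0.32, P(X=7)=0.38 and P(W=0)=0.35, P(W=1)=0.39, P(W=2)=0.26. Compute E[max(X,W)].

3.573

E[max(X,W)] = Σ_x Σ_w max(x,w) · P(X=x)P(W=w)
 = 0·0.105 + 1·0.117 + 2·0.078 + 2·0.112 + 2·0.1248 + 2·0.0832 + 7·0.133 + 7·0.1482 + 7·0.0988
 = 0 + 0.117 + 0.156 + 0.224 + 0.2496 + 0.1664 + 0.931 + 1.0374 + 0.6916
 = 3.573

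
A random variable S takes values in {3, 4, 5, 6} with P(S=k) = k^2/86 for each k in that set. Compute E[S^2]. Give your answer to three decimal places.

E[S^2] = Σ s^2·P(S=s)
 = 9·9/86 + 16·8/43 + 25·25/86 + 36·18/43
 = 81/86 + 128/43 + 625/86 + 648/43
 = 1129/43

26.256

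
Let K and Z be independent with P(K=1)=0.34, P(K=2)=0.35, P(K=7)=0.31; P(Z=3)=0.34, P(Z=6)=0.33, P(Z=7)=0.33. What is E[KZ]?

17.0451

E[KZ] = Σ_k Σ_z kz · P(K=k)P(Z=z)
 = 3·0.1156 + 6·0.1122 + 7·0.1122 + 6·0.119 + 12·0.1155 + 14·0.1155 + 21·0.1054 + 42·0.1023 + 49·0.1023
 = 0.3468 + 0.6732 + 0.7854 + 0.714 + 1.386 + 1.617 + 2.2134 + 4.2966 + 5.0127
 = 17.0451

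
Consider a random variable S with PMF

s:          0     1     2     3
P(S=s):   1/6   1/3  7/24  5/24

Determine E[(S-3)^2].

3.125

E[(S-3)^2] = Σ (s-3)^2·P(S=s)
 = 9·1/6 + 4·1/3 + 1·7/24 + 0·5/24
 = 3/2 + 4/3 + 7/24 + 0
 = 25/8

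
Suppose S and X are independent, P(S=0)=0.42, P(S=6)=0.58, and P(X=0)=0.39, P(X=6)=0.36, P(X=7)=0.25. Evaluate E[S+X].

7.39

E[S+X] = Σ_s Σ_x (s+x) · P(S=s)P(X=x)
 = 0·0.1638 + 6·0.1512 + 7·0.105 + 6·0.2262 + 12·0.2088 + 13·0.145
 = 0 + 0.9072 + 0.735 + 1.3572 + 2.5056 + 1.885
 = 7.39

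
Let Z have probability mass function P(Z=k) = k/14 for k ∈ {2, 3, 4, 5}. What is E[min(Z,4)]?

3.5

E[min(Z,4)] = Σ min(z,4)·P(Z=z)
 = 2·1/7 + 3·3/14 + 4·2/7 + 4·5/14
 = 2/7 + 9/14 + 8/7 + 10/7
 = 7/2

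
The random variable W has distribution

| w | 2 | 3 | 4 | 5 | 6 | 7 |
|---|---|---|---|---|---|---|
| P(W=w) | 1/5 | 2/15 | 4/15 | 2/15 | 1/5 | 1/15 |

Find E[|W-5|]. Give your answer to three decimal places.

1.467

E[|W-5|] = Σ |w-5|·P(W=w)
 = 3·1/5 + 2·2/15 + 1·4/15 + 0·2/15 + 1·1/5 + 2·1/15
 = 3/5 + 4/15 + 4/15 + 0 + 1/5 + 2/15
 = 22/15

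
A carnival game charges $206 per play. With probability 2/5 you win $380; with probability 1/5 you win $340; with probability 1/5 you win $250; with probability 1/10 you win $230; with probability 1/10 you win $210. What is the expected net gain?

108

E[payout] = 380·2/5 + 340·1/5 + 250·1/5 + 230·1/10 + 210·1/10
 = 152 + 68 + 50 + 23 + 21
 = 314
Net = 314 - 206 = 108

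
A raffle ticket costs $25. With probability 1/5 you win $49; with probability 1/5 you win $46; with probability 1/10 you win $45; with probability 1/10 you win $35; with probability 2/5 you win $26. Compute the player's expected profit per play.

E[payout] = 49·1/5 + 46·1/5 + 45·1/10 + 35·1/10 + 26·2/5
 = 49/5 + 46/5 + 9/2 + 7/2 + 52/5
 = 187/5
Net = 187/5 - 25 = 62/5

12.4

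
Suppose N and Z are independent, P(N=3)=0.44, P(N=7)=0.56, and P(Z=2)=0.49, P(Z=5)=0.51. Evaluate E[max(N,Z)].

5.6888

E[max(N,Z)] = Σ_n Σ_z max(n,z) · P(N=n)P(Z=z)
 = 3·0.2156 + 5·0.2244 + 7·0.2744 + 7·0.2856
 = 0.6468 + 1.122 + 1.9208 + 1.9992
 = 5.6888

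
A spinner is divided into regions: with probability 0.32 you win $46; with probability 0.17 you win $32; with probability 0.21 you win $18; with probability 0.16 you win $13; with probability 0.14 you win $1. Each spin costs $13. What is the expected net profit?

13.16

E[payout] = 46·0.32 + 32·0.17 + 18·0.21 + 13·0.16 + 1·0.14
 = 14.72 + 5.44 + 3.78 + 2.08 + 0.14
 = 26.16
Net = 26.16 - 13 = 13.16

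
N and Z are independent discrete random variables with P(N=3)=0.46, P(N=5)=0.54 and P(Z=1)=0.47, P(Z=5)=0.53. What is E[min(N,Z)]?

2.6324

E[min(N,Z)] = Σ_n Σ_z min(n,z) · P(N=n)P(Z=z)
 = 1·0.2162 + 3·0.2438 + 1·0.2538 + 5·0.2862
 = 0.2162 + 0.7314 + 0.2538 + 1.431
 = 2.6324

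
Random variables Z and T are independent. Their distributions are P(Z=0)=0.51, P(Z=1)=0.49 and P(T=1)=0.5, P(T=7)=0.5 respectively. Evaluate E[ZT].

E[ZT] = Σ_z Σ_t zt · P(Z=z)P(T=t)
 = 0·0.255 + 0·0.255 + 1·0.245 + 7·0.245
 = 0 + 0 + 0.245 + 1.715
 = 1.96

1.96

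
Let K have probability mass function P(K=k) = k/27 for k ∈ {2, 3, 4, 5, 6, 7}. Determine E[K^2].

E[K^2] = Σ k^2·P(K=k)
 = 4·2/27 + 9·1/9 + 16·4/27 + 25·5/27 + 36·2/9 + 49·7/27
 = 8/27 + 1 + 64/27 + 125/27 + 8 + 343/27
 = 29

29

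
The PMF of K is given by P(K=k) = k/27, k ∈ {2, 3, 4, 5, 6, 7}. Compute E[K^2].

29

E[K^2] = Σ k^2·P(K=k)
 = 4·2/27 + 9·1/9 + 16·4/27 + 25·5/27 + 36·2/9 + 49·7/27
 = 8/27 + 1 + 64/27 + 125/27 + 8 + 343/27
 = 29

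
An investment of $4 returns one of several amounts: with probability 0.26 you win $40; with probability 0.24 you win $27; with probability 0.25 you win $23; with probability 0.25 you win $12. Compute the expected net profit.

21.63

E[payout] = 40·0.26 + 27·0.24 + 23·0.25 + 12·0.25
 = 10.4 + 6.48 + 5.75 + 3
 = 25.63
Net = 25.63 - 4 = 21.63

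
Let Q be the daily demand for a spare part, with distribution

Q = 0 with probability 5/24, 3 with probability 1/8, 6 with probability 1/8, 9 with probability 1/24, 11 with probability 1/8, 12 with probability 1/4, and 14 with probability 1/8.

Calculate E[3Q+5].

27.875

E[3Q+5] = Σ (3q+5)·P(Q=q)
 = 5·5/24 + 14·1/8 + 23·1/8 + 32·1/24 + 38·1/8 + 41·1/4 + 47·1/8
 = 25/24 + 7/4 + 23/8 + 4/3 + 19/4 + 41/4 + 47/8
 = 223/8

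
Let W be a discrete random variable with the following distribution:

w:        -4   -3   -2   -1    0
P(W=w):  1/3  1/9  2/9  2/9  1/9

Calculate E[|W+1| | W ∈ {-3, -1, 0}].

0.75

P(W ∈ {-3, -1, 0}) = 1/9 + 2/9 + 1/9 = 4/9.
E[|W+1| | W ∈ {-3, -1, 0}] = [2·1/9 + 0·2/9 + 1·1/9] / (4/9)
 = 1/3 / (4/9)
 = 3/4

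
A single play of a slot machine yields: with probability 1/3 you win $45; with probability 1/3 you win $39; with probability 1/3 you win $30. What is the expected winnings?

38

E[payout] = 45·1/3 + 39·1/3 + 30·1/3
 = 15 + 13 + 10
 = 38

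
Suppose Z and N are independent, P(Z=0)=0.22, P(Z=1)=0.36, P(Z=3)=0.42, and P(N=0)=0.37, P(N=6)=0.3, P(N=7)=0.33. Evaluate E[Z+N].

E[Z+N] = Σ_z Σ_n (z+n) · P(Z=z)P(N=n)
 = 0·0.0814 + 6·0.066 + 7·0.0726 + 1·0.1332 + 7·0.108 + 8·0.1188 + 3·0.1554 + 9·0.126 + 10·0.1386
 = 0 + 0.396 + 0.5082 + 0.1332 + 0.756 + 0.9504 + 0.4662 + 1.134 + 1.386
 = 5.73

5.73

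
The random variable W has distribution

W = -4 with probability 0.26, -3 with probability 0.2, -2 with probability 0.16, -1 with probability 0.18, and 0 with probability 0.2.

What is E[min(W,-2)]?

E[min(W,-2)] = Σ min(w,-2)·P(W=w)
 = (-4)·0.26 + (-3)·0.2 + (-2)·0.16 + (-2)·0.18 + (-2)·0.2
 = (-1.04) + (-0.6) + (-0.32) + (-0.36) + (-0.4)
 = -2.72

-2.72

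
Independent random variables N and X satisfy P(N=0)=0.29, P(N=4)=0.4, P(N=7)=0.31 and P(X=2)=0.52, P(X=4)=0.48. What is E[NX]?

E[NX] = Σ_n Σ_x nx · P(N=n)P(X=x)
 = 0·0.1508 + 0·0.1392 + 8·0.208 + 16·0.192 + 14·0.1612 + 28·0.1488
 = 0 + 0 + 1.664 + 3.072 + 2.2568 + 4.1664
 = 11.1592

11.1592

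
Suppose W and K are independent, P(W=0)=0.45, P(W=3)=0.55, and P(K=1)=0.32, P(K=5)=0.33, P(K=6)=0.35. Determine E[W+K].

5.72

E[W+K] = Σ_w Σ_k (w+k) · P(W=w)P(K=k)
 = 1·0.144 + 5·0.1485 + 6·0.1575 + 4·0.176 + 8·0.1815 + 9·0.1925
 = 0.144 + 0.7425 + 0.945 + 0.704 + 1.452 + 1.7325
 = 5.72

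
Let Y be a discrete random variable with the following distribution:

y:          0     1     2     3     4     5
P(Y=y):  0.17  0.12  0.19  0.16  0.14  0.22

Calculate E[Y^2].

10.06

E[Y^2] = Σ y^2·P(Y=y)
 = 0·0.17 + 1·0.12 + 4·0.19 + 9·0.16 + 16·0.14 + 25·0.22
 = 0 + 0.12 + 0.76 + 1.44 + 2.24 + 5.5
 = 10.06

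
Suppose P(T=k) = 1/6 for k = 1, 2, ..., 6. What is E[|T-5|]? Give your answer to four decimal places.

E[|T-5|] = Σ |t-5|·P(T=t)
 = 4·1/6 + 3·1/6 + 2·1/6 + 1·1/6 + 0·1/6 + 1·1/6
 = 2/3 + 1/2 + 1/3 + 1/6 + 0 + 1/6
 = 11/6

1.8333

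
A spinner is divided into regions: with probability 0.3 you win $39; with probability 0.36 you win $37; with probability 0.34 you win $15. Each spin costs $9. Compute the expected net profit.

E[payout] = 39·0.3 + 37·0.36 + 15·0.34
 = 11.7 + 13.32 + 5.1
 = 30.12
Net = 30.12 - 9 = 21.12

21.12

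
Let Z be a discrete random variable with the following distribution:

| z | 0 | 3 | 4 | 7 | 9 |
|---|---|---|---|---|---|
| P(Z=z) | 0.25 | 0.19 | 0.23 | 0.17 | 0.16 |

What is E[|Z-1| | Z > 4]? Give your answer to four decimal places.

P(Z > 4) = 0.17 + 0.16 = 0.33.
E[|Z-1| | Z > 4] = [6·0.17 + 8·0.16] / 0.33
 = 2.3 / 0.33
 = 230/33

6.9697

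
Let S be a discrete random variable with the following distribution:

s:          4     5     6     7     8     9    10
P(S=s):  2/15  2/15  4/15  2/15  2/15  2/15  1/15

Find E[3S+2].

22

E[3S+2] = Σ (3s+2)·P(S=s)
 = 14·2/15 + 17·2/15 + 20·4/15 + 23·2/15 + 26·2/15 + 29·2/15 + 32·1/15
 = 28/15 + 34/15 + 16/3 + 46/15 + 52/15 + 58/15 + 32/15
 = 22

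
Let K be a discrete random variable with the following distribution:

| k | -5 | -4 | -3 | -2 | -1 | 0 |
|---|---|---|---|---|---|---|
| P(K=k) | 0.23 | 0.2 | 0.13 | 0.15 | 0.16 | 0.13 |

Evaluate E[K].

-2.8

E[K] = Σ k·P(K=k)
 = (-5)·0.23 + (-4)·0.2 + (-3)·0.13 + (-2)·0.15 + (-1)·0.16 + 0·0.13
 = (-1.15) + (-0.8) + (-0.39) + (-0.3) + (-0.16) + 0
 = -2.8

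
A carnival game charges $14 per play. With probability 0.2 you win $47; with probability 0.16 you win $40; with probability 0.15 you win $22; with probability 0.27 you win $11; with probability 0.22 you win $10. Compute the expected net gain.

E[payout] = 47·0.2 + 40·0.16 + 22·0.15 + 11·0.27 + 10·0.22
 = 9.4 + 6.4 + 3.3 + 2.97 + 2.2
 = 24.27
Net = 24.27 - 14 = 10.27

10.27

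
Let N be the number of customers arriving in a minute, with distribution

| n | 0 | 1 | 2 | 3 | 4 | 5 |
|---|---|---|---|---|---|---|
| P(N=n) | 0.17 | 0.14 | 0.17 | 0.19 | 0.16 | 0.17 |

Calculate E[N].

E[N] = Σ n·P(N=n)
 = 0·0.17 + 1·0.14 + 2·0.17 + 3·0.19 + 4·0.16 + 5·0.17
 = 0 + 0.14 + 0.34 + 0.57 + 0.64 + 0.85
 = 2.54

2.54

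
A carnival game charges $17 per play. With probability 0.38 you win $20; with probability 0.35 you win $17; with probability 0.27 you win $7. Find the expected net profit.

-1.56

E[payout] = 20·0.38 + 17·0.35 + 7·0.27
 = 7.6 + 5.95 + 1.89
 = 15.44
Net = 15.44 - 17 = -1.56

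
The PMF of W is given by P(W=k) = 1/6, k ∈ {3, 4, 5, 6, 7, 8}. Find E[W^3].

E[W^3] = Σ w^3·P(W=w)
 = 27·1/6 + 64·1/6 + 125·1/6 + 216·1/6 + 343·1/6 + 512·1/6
 = 9/2 + 32/3 + 125/6 + 36 + 343/6 + 256/3
 = 429/2

214.5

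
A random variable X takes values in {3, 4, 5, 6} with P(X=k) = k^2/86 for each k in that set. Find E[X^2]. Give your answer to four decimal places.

E[X^2] = Σ x^2·P(X=x)
 = 9·9/86 + 16·8/43 + 25·25/86 + 36·18/43
 = 81/86 + 128/43 + 625/86 + 648/43
 = 1129/43

26.2558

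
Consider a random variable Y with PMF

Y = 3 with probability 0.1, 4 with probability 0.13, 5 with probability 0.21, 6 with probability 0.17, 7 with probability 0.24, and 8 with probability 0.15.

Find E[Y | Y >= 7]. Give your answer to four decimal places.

7.3846

P(Y >= 7) = 0.24 + 0.15 = 0.39.
E[Y | Y >= 7] = [7·0.24 + 8·0.15] / 0.39
 = 2.88 / 0.39
 = 96/13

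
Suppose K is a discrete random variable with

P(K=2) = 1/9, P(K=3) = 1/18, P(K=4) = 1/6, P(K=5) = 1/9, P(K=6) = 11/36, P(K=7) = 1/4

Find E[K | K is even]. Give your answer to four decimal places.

P(K is even) = 1/9 + 1/6 + 11/36 = 7/12.
E[K | K is even] = [2·1/9 + 4·1/6 + 6·11/36] / (7/12)
 = 49/18 / (7/12)
 = 14/3

4.6667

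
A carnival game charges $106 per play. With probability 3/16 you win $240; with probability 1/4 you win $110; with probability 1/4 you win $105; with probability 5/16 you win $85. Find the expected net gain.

E[payout] = 240·3/16 + 110·1/4 + 105·1/4 + 85·5/16
 = 45 + 55/2 + 105/4 + 425/16
 = 2005/16
Net = 2005/16 - 106 = 309/16

19.3125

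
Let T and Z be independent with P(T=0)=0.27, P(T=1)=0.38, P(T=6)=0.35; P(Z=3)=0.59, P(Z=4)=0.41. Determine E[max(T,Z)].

4.3165

E[max(T,Z)] = Σ_t Σ_z max(t,z) · P(T=t)P(Z=z)
 = 3·0.1593 + 4·0.1107 + 3·0.2242 + 4·0.1558 + 6·0.2065 + 6·0.1435
 = 0.4779 + 0.4428 + 0.6726 + 0.6232 + 1.239 + 0.861
 = 4.3165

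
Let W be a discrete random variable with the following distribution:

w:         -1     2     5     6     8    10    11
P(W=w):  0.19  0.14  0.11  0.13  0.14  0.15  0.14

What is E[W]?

E[W] = Σ w·P(W=w)
 = (-1)·0.19 + 2·0.14 + 5·0.11 + 6·0.13 + 8·0.14 + 10·0.15 + 11·0.14
 = (-0.19) + 0.28 + 0.55 + 0.78 + 1.12 + 1.5 + 1.54
 = 5.58

5.58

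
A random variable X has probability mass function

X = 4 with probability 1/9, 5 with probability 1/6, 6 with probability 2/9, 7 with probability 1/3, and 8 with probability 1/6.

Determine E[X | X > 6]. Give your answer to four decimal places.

P(X > 6) = 1/3 + 1/6 = 1/2.
E[X | X > 6] = [7·1/3 + 8·1/6] / (1/2)
 = 11/3 / (1/2)
 = 22/3

7.3333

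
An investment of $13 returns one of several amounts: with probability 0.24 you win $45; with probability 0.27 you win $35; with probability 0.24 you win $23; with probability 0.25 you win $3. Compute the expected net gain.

E[payout] = 45·0.24 + 35·0.27 + 23·0.24 + 3·0.25
 = 10.8 + 9.45 + 5.52 + 0.75
 = 26.52
Net = 26.52 - 13 = 13.52

13.52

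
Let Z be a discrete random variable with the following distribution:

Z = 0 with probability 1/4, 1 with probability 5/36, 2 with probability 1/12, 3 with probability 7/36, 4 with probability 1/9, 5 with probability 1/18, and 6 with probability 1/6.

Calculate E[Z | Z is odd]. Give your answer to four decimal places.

P(Z is odd) = 5/36 + 7/36 + 1/18 = 7/18.
E[Z | Z is odd] = [1·5/36 + 3·7/36 + 5·1/18] / (7/18)
 = 1 / (7/18)
 = 18/7

2.5714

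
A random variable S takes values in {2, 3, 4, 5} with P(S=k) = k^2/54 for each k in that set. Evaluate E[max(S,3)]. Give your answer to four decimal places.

4.2222

E[max(S,3)] = Σ max(s,3)·P(S=s)
 = 3·2/27 + 3·1/6 + 4·8/27 + 5·25/54
 = 2/9 + 1/2 + 32/27 + 125/54
 = 38/9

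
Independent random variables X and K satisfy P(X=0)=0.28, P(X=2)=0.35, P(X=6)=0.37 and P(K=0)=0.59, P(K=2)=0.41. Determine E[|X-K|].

E[|X-K|] = Σ_x Σ_k |x-k| · P(X=x)P(K=k)
 = 0·0.1652 + 2·0.1148 + 2·0.2065 + 0·0.1435 + 6·0.2183 + 4·0.1517
 = 0 + 0.2296 + 0.413 + 0 + 1.3098 + 0.6068
 = 2.5592

2.5592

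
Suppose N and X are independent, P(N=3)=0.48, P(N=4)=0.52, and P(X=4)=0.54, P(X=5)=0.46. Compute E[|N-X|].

0.94

E[|N-X|] = Σ_n Σ_x |n-x| · P(N=n)P(X=x)
 = 1·0.2592 + 2·0.2208 + 0·0.2808 + 1·0.2392
 = 0.2592 + 0.4416 + 0 + 0.2392
 = 0.94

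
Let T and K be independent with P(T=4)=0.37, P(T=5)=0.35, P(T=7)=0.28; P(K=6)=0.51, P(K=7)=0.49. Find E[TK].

E[TK] = Σ_t Σ_k tk · P(T=t)P(K=k)
 = 24·0.1887 + 28·0.1813 + 30·0.1785 + 35·0.1715 + 42·0.1428 + 49·0.1372
 = 4.5288 + 5.0764 + 5.355 + 6.0025 + 5.9976 + 6.7228
 = 33.6831

33.6831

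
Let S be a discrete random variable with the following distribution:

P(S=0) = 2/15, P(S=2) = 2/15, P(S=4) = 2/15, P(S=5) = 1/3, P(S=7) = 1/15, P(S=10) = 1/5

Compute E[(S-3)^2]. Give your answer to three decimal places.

E[(S-3)^2] = Σ (s-3)^2·P(S=s)
 = 9·2/15 + 1·2/15 + 1·2/15 + 4·1/3 + 16·1/15 + 49·1/5
 = 6/5 + 2/15 + 2/15 + 4/3 + 16/15 + 49/5
 = 41/3

13.667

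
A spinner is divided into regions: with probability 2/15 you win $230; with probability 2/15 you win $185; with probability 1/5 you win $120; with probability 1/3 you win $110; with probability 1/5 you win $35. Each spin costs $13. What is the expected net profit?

110

E[payout] = 230·2/15 + 185·2/15 + 120·1/5 + 110·1/3 + 35·1/5
 = 92/3 + 74/3 + 24 + 110/3 + 7
 = 123
Net = 123 - 13 = 110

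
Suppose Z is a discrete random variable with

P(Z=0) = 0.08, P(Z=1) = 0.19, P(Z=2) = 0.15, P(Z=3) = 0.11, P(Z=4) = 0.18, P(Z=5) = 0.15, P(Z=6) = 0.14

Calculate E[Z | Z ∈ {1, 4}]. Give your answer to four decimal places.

P(Z ∈ {1, 4}) = 0.19 + 0.18 = 0.37.
E[Z | Z ∈ {1, 4}] = [1·0.19 + 4·0.18] / 0.37
 = 0.91 / 0.37
 = 91/37

2.4595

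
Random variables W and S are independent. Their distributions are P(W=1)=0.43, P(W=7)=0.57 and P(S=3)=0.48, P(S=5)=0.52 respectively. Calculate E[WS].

17.8568

E[WS] = Σ_w Σ_s ws · P(W=w)P(S=s)
 = 3·0.2064 + 5·0.2236 + 21·0.2736 + 35·0.2964
 = 0.6192 + 1.118 + 5.7456 + 10.374
 = 17.8568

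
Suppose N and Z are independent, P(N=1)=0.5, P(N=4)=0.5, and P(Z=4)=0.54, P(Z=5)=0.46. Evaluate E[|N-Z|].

E[|N-Z|] = Σ_n Σ_z |n-z| · P(N=n)P(Z=z)
 = 3·0.27 + 4·0.23 + 0·0.27 + 1·0.23
 = 0.81 + 0.92 + 0 + 0.23
 = 1.96

1.96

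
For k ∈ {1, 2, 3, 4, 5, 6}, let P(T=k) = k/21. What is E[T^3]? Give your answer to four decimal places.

E[T^3] = Σ t^3·P(T=t)
 = 1·1/21 + 8·2/21 + 27·1/7 + 64·4/21 + 125·5/21 + 216·2/7
 = 1/21 + 16/21 + 27/7 + 256/21 + 625/21 + 432/7
 = 325/3

108.3333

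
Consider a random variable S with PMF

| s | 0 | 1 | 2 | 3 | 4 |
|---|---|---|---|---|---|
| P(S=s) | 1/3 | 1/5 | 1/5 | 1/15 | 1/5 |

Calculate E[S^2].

E[S^2] = Σ s^2·P(S=s)
 = 0·1/3 + 1·1/5 + 4·1/5 + 9·1/15 + 16·1/5
 = 0 + 1/5 + 4/5 + 3/5 + 16/5
 = 24/5

4.8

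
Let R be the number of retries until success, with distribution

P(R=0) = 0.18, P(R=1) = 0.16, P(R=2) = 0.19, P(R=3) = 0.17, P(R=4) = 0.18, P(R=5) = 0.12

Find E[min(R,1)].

E[min(R,1)] = Σ min(r,1)·P(R=r)
 = 0·0.18 + 1·0.16 + 1·0.19 + 1·0.17 + 1·0.18 + 1·0.12
 = 0 + 0.16 + 0.19 + 0.17 + 0.18 + 0.12
 = 0.82

0.82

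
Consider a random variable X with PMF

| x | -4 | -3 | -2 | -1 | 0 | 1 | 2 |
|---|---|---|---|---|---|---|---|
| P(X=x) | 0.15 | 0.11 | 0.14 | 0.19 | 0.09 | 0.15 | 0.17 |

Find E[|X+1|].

E[|X+1|] = Σ |x+1|·P(X=x)
 = 3·0.15 + 2·0.11 + 1·0.14 + 0·0.19 + 1·0.09 + 2·0.15 + 3·0.17
 = 0.45 + 0.22 + 0.14 + 0 + 0.09 + 0.3 + 0.51
 = 1.71

1.71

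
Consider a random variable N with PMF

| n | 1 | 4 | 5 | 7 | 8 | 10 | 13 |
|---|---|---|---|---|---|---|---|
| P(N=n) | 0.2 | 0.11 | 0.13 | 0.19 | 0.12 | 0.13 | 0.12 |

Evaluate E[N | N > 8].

11.44

P(N > 8) = 0.13 + 0.12 = 0.25.
E[N | N > 8] = [10·0.13 + 13·0.12] / 0.25
 = 2.86 / 0.25
 = 286/25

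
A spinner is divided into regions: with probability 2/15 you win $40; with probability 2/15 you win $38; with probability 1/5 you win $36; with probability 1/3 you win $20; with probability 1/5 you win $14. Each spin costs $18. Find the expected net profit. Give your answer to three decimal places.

9.067

E[payout] = 40·2/15 + 38·2/15 + 36·1/5 + 20·1/3 + 14·1/5
 = 16/3 + 76/15 + 36/5 + 20/3 + 14/5
 = 406/15
Net = 406/15 - 18 = 136/15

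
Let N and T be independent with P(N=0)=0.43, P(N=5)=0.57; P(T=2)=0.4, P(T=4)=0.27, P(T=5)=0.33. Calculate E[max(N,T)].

4.3679

E[max(N,T)] = Σ_n Σ_t max(n,t) · P(N=n)P(T=t)
 = 2·0.172 + 4·0.1161 + 5·0.1419 + 5·0.228 + 5·0.1539 + 5·0.1881
 = 0.344 + 0.4644 + 0.7095 + 1.14 + 0.7695 + 0.9405
 = 4.3679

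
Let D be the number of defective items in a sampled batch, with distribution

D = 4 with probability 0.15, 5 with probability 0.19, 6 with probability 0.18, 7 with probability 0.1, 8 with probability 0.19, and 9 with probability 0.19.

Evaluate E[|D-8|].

E[|D-8|] = Σ |d-8|·P(D=d)
 = 4·0.15 + 3·0.19 + 2·0.18 + 1·0.1 + 0·0.19 + 1·0.19
 = 0.6 + 0.57 + 0.36 + 0.1 + 0 + 0.19
 = 1.82

1.82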